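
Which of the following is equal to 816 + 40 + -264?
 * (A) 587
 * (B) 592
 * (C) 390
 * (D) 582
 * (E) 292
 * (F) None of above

First: 816 + 40 = 856
Then: 856 + -264 = 592
B) 592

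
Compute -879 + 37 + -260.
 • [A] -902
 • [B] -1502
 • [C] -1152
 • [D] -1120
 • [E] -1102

First: -879 + 37 = -842
Then: -842 + -260 = -1102
E) -1102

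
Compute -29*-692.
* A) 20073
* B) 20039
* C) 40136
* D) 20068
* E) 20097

-29 * -692 = 20068
D) 20068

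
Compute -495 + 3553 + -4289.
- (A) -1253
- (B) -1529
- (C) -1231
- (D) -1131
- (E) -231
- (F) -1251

First: -495 + 3553 = 3058
Then: 3058 + -4289 = -1231
C) -1231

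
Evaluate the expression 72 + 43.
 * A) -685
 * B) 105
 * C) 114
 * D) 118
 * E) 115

72 + 43 = 115
E) 115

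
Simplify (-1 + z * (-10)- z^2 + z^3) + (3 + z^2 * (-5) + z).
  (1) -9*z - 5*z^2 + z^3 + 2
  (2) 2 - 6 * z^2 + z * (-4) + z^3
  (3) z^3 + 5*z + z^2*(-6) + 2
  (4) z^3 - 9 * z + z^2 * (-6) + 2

Adding the polynomials and combining like terms:
(-1 + z*(-10) - z^2 + z^3) + (3 + z^2*(-5) + z)
= z^3 - 9 * z + z^2 * (-6) + 2
4) z^3 - 9 * z + z^2 * (-6) + 2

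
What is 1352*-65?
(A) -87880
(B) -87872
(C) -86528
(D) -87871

1352 * -65 = -87880
A) -87880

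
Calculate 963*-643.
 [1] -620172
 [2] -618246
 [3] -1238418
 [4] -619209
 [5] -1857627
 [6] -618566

963 * -643 = -619209
4) -619209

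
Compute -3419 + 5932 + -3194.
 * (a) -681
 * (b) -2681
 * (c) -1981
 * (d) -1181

First: -3419 + 5932 = 2513
Then: 2513 + -3194 = -681
a) -681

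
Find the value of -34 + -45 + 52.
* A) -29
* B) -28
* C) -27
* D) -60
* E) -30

First: -34 + -45 = -79
Then: -79 + 52 = -27
C) -27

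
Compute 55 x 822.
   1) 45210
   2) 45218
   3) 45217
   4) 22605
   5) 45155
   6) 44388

55 * 822 = 45210
1) 45210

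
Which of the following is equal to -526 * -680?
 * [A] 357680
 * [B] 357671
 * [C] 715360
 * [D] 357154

-526 * -680 = 357680
A) 357680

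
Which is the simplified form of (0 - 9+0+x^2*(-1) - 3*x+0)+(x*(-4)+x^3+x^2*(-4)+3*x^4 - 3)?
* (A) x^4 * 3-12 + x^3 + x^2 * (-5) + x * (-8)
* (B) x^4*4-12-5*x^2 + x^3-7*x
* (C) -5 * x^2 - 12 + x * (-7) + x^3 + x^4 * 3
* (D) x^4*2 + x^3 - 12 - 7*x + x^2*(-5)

Adding the polynomials and combining like terms:
(0 - 9 + 0 + x^2*(-1) - 3*x + 0) + (x*(-4) + x^3 + x^2*(-4) + 3*x^4 - 3)
= -5 * x^2 - 12 + x * (-7) + x^3 + x^4 * 3
C) -5 * x^2 - 12 + x * (-7) + x^3 + x^4 * 3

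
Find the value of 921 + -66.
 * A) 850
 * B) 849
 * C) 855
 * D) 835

921 + -66 = 855
C) 855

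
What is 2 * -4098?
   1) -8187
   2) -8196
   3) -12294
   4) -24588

2 * -4098 = -8196
2) -8196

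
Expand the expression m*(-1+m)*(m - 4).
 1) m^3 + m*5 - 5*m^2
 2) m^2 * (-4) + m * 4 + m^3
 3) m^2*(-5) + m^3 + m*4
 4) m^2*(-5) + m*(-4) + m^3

Expanding m*(-1+m)*(m - 4):
= m^2*(-5) + m^3 + m*4
3) m^2*(-5) + m^3 + m*4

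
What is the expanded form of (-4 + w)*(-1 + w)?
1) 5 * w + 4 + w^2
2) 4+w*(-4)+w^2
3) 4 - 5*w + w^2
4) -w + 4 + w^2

Expanding (-4 + w)*(-1 + w):
= 4 - 5*w + w^2
3) 4 - 5*w + w^2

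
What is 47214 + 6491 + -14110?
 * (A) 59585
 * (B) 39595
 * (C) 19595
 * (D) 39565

First: 47214 + 6491 = 53705
Then: 53705 + -14110 = 39595
B) 39595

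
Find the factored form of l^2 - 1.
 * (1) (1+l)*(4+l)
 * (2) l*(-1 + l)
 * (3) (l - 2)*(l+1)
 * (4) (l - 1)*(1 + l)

We need to factor l^2 - 1.
The factored form is (l - 1)*(1 + l).
4) (l - 1)*(1 + l)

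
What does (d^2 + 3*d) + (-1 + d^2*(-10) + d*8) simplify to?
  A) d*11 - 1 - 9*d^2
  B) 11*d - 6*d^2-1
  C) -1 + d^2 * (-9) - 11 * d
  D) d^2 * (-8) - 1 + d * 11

Adding the polynomials and combining like terms:
(d^2 + 3*d) + (-1 + d^2*(-10) + d*8)
= d*11 - 1 - 9*d^2
A) d*11 - 1 - 9*d^2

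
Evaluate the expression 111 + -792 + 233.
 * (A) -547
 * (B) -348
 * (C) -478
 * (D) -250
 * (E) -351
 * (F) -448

First: 111 + -792 = -681
Then: -681 + 233 = -448
F) -448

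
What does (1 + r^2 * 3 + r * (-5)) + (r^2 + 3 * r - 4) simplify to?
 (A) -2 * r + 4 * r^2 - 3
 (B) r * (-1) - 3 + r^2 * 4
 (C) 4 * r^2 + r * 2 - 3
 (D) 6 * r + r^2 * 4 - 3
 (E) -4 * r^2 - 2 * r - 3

Adding the polynomials and combining like terms:
(1 + r^2*3 + r*(-5)) + (r^2 + 3*r - 4)
= -2 * r + 4 * r^2 - 3
A) -2 * r + 4 * r^2 - 3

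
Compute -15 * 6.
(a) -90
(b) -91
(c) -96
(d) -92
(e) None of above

-15 * 6 = -90
a) -90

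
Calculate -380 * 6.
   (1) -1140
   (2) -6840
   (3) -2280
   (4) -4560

-380 * 6 = -2280
3) -2280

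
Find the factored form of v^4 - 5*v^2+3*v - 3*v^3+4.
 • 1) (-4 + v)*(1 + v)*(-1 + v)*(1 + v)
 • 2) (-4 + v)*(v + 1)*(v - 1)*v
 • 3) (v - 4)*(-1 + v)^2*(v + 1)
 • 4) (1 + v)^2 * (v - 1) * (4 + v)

We need to factor v^4 - 5*v^2+3*v - 3*v^3+4.
The factored form is (-4 + v)*(1 + v)*(-1 + v)*(1 + v).
1) (-4 + v)*(1 + v)*(-1 + v)*(1 + v)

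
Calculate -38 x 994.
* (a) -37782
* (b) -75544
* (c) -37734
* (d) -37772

-38 * 994 = -37772
d) -37772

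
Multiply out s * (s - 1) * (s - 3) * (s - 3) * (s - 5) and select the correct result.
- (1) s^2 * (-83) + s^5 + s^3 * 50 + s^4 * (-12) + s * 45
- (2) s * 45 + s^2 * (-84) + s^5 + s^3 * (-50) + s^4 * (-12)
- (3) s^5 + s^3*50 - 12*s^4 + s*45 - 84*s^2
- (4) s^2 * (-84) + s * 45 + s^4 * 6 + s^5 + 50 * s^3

Expanding s * (s - 1) * (s - 3) * (s - 3) * (s - 5):
= s^5 + s^3*50 - 12*s^4 + s*45 - 84*s^2
3) s^5 + s^3*50 - 12*s^4 + s*45 - 84*s^2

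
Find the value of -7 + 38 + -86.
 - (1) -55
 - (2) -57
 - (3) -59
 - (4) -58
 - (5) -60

First: -7 + 38 = 31
Then: 31 + -86 = -55
1) -55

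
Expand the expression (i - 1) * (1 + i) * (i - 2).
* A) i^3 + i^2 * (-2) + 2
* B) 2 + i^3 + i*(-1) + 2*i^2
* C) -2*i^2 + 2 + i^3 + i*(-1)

Expanding (i - 1) * (1 + i) * (i - 2):
= -2*i^2 + 2 + i^3 + i*(-1)
C) -2*i^2 + 2 + i^3 + i*(-1)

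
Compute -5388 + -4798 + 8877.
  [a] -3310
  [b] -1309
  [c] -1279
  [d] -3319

First: -5388 + -4798 = -10186
Then: -10186 + 8877 = -1309
b) -1309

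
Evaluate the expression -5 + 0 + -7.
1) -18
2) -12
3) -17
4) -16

First: -5 + 0 = -5
Then: -5 + -7 = -12
2) -12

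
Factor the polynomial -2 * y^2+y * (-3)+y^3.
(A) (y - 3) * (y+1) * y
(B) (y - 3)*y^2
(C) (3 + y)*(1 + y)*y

We need to factor -2 * y^2+y * (-3)+y^3.
The factored form is (y - 3) * (y+1) * y.
A) (y - 3) * (y+1) * y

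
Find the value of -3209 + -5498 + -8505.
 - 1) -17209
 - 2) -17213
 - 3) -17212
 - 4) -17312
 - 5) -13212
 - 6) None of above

First: -3209 + -5498 = -8707
Then: -8707 + -8505 = -17212
3) -17212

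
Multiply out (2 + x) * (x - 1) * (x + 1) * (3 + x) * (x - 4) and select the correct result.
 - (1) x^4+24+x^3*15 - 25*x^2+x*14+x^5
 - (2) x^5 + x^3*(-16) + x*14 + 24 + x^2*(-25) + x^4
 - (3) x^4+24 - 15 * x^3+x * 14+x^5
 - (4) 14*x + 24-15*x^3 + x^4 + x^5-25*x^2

Expanding (2 + x) * (x - 1) * (x + 1) * (3 + x) * (x - 4):
= 14*x + 24-15*x^3 + x^4 + x^5-25*x^2
4) 14*x + 24-15*x^3 + x^4 + x^5-25*x^2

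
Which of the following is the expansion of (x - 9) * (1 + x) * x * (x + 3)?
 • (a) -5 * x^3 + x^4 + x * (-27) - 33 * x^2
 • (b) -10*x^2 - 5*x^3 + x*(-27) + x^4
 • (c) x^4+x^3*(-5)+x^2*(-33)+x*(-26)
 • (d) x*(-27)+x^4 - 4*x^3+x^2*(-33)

Expanding (x - 9) * (1 + x) * x * (x + 3):
= -5 * x^3 + x^4 + x * (-27) - 33 * x^2
a) -5 * x^3 + x^4 + x * (-27) - 33 * x^2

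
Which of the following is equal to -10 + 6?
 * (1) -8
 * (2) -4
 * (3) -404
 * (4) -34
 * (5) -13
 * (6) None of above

-10 + 6 = -4
2) -4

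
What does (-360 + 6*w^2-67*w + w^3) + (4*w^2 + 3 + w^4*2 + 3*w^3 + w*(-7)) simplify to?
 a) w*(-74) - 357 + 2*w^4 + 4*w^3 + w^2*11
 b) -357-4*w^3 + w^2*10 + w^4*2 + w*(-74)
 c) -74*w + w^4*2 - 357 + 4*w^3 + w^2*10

Adding the polynomials and combining like terms:
(-360 + 6*w^2 - 67*w + w^3) + (4*w^2 + 3 + w^4*2 + 3*w^3 + w*(-7))
= -74*w + w^4*2 - 357 + 4*w^3 + w^2*10
c) -74*w + w^4*2 - 357 + 4*w^3 + w^2*10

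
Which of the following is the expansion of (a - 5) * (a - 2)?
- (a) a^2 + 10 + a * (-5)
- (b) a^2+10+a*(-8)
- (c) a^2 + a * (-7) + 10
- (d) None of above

Expanding (a - 5) * (a - 2):
= a^2 + a * (-7) + 10
c) a^2 + a * (-7) + 10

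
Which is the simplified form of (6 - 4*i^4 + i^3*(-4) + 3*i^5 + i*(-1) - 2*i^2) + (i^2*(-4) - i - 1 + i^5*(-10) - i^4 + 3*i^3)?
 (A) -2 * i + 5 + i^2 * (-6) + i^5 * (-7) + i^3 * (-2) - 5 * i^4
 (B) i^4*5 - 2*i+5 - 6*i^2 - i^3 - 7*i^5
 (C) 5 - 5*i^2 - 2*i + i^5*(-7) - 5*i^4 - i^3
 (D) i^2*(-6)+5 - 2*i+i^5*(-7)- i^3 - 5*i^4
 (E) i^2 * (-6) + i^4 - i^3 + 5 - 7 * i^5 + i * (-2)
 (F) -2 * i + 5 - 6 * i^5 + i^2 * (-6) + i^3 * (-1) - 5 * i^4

Adding the polynomials and combining like terms:
(6 - 4*i^4 + i^3*(-4) + 3*i^5 + i*(-1) - 2*i^2) + (i^2*(-4) - i - 1 + i^5*(-10) - i^4 + 3*i^3)
= i^2*(-6)+5 - 2*i+i^5*(-7)- i^3 - 5*i^4
D) i^2*(-6)+5 - 2*i+i^5*(-7)- i^3 - 5*i^4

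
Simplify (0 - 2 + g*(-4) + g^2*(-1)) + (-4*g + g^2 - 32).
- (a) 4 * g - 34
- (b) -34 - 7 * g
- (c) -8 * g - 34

Adding the polynomials and combining like terms:
(0 - 2 + g*(-4) + g^2*(-1)) + (-4*g + g^2 - 32)
= -8 * g - 34
c) -8 * g - 34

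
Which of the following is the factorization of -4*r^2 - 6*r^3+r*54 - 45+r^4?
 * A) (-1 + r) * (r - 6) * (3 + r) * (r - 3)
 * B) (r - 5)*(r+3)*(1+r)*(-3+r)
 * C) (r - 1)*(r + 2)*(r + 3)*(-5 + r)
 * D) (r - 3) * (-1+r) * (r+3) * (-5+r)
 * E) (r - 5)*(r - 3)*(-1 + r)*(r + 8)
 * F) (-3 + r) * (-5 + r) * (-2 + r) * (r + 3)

We need to factor -4*r^2 - 6*r^3+r*54 - 45+r^4.
The factored form is (r - 3) * (-1+r) * (r+3) * (-5+r).
D) (r - 3) * (-1+r) * (r+3) * (-5+r)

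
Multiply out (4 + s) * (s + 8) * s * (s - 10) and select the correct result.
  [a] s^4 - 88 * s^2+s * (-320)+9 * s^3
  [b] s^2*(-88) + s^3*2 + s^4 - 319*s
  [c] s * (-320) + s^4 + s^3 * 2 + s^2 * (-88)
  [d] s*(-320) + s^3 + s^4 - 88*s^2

Expanding (4 + s) * (s + 8) * s * (s - 10):
= s * (-320) + s^4 + s^3 * 2 + s^2 * (-88)
c) s * (-320) + s^4 + s^3 * 2 + s^2 * (-88)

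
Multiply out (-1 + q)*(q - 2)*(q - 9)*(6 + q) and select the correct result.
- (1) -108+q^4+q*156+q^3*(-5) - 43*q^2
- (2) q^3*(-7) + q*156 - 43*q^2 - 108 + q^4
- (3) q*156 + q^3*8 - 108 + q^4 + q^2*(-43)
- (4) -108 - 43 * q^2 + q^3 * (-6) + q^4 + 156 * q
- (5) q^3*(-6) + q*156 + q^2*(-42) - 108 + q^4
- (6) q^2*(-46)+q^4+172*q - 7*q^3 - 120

Expanding (-1 + q)*(q - 2)*(q - 9)*(6 + q):
= -108 - 43 * q^2 + q^3 * (-6) + q^4 + 156 * q
4) -108 - 43 * q^2 + q^3 * (-6) + q^4 + 156 * q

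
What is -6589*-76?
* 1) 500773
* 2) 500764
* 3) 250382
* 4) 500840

-6589 * -76 = 500764
2) 500764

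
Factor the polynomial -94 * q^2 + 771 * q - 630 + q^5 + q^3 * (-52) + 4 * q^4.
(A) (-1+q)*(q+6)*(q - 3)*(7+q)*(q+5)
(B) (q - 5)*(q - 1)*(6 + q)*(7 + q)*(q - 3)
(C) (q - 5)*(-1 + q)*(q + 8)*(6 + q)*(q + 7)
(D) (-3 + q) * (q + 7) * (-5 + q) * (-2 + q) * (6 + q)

We need to factor -94 * q^2 + 771 * q - 630 + q^5 + q^3 * (-52) + 4 * q^4.
The factored form is (q - 5)*(q - 1)*(6 + q)*(7 + q)*(q - 3).
B) (q - 5)*(q - 1)*(6 + q)*(7 + q)*(q - 3)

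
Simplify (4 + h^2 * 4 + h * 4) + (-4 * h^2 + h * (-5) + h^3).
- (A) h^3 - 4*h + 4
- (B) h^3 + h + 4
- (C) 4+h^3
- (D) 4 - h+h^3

Adding the polynomials and combining like terms:
(4 + h^2*4 + h*4) + (-4*h^2 + h*(-5) + h^3)
= 4 - h+h^3
D) 4 - h+h^3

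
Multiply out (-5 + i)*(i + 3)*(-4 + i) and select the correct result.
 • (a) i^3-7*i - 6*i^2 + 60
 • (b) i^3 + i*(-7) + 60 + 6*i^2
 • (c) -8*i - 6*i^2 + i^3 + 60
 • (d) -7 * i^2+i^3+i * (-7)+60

Expanding (-5 + i)*(i + 3)*(-4 + i):
= i^3-7*i - 6*i^2 + 60
a) i^3-7*i - 6*i^2 + 60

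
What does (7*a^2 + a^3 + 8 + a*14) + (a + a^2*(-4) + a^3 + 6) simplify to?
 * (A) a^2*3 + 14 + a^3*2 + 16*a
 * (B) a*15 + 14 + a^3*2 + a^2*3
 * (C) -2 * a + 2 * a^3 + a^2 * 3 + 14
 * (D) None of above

Adding the polynomials and combining like terms:
(7*a^2 + a^3 + 8 + a*14) + (a + a^2*(-4) + a^3 + 6)
= a*15 + 14 + a^3*2 + a^2*3
B) a*15 + 14 + a^3*2 + a^2*3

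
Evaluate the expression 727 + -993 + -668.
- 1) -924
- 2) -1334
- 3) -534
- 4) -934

First: 727 + -993 = -266
Then: -266 + -668 = -934
4) -934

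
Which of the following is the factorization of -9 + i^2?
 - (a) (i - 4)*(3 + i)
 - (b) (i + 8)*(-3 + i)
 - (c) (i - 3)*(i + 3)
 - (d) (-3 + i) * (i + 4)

We need to factor -9 + i^2.
The factored form is (i - 3)*(i + 3).
c) (i - 3)*(i + 3)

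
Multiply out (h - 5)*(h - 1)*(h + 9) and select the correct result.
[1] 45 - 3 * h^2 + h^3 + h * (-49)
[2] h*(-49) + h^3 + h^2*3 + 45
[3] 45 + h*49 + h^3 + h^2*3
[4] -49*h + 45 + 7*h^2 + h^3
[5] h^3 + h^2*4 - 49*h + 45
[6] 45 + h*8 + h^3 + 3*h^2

Expanding (h - 5)*(h - 1)*(h + 9):
= h*(-49) + h^3 + h^2*3 + 45
2) h*(-49) + h^3 + h^2*3 + 45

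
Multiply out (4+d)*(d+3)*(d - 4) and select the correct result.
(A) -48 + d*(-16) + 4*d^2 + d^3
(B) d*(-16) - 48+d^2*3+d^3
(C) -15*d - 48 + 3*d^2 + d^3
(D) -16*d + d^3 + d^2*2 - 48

Expanding (4+d)*(d+3)*(d - 4):
= d*(-16) - 48+d^2*3+d^3
B) d*(-16) - 48+d^2*3+d^3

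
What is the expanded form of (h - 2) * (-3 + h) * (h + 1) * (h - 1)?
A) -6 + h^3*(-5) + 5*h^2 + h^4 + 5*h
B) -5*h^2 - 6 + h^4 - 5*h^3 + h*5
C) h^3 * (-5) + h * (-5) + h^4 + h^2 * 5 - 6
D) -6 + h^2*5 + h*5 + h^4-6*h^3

Expanding (h - 2) * (-3 + h) * (h + 1) * (h - 1):
= -6 + h^3*(-5) + 5*h^2 + h^4 + 5*h
A) -6 + h^3*(-5) + 5*h^2 + h^4 + 5*h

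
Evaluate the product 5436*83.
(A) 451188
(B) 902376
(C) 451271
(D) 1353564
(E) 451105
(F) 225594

5436 * 83 = 451188
A) 451188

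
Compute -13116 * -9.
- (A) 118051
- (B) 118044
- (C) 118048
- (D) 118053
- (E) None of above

-13116 * -9 = 118044
B) 118044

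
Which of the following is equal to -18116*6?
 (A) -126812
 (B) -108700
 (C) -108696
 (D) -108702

-18116 * 6 = -108696
C) -108696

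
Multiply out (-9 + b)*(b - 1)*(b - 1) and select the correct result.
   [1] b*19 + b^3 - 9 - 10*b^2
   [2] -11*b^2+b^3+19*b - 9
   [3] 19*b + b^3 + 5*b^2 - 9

Expanding (-9 + b)*(b - 1)*(b - 1):
= -11*b^2+b^3+19*b - 9
2) -11*b^2+b^3+19*b - 9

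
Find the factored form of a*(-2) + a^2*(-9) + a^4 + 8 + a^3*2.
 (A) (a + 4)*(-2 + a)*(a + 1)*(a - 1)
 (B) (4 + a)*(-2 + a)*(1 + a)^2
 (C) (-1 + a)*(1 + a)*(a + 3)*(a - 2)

We need to factor a*(-2) + a^2*(-9) + a^4 + 8 + a^3*2.
The factored form is (a + 4)*(-2 + a)*(a + 1)*(a - 1).
A) (a + 4)*(-2 + a)*(a + 1)*(a - 1)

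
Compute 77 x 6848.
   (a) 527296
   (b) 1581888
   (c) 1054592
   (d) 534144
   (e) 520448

77 * 6848 = 527296
a) 527296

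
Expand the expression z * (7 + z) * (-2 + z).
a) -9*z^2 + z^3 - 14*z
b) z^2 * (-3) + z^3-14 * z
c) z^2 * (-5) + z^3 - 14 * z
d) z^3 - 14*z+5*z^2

Expanding z * (7 + z) * (-2 + z):
= z^3 - 14*z+5*z^2
d) z^3 - 14*z+5*z^2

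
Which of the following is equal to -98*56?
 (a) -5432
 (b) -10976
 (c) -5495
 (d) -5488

-98 * 56 = -5488
d) -5488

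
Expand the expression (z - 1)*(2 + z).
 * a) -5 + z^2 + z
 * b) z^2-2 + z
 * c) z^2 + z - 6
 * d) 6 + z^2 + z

Expanding (z - 1)*(2 + z):
= z^2-2 + z
b) z^2-2 + z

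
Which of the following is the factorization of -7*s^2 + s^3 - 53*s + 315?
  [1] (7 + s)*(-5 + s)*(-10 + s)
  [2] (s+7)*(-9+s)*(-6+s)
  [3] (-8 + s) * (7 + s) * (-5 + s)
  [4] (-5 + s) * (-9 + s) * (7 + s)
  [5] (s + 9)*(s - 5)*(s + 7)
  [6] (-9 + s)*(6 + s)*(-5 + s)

We need to factor -7*s^2 + s^3 - 53*s + 315.
The factored form is (-5 + s) * (-9 + s) * (7 + s).
4) (-5 + s) * (-9 + s) * (7 + s)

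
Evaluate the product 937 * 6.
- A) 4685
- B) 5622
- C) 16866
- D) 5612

937 * 6 = 5622
B) 5622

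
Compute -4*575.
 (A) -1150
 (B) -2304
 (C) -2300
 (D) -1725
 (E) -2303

-4 * 575 = -2300
C) -2300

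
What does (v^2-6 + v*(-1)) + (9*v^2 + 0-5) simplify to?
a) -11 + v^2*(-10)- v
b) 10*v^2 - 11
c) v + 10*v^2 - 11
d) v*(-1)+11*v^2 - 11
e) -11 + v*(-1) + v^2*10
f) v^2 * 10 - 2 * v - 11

Adding the polynomials and combining like terms:
(v^2 - 6 + v*(-1)) + (9*v^2 + 0 - 5)
= -11 + v*(-1) + v^2*10
e) -11 + v*(-1) + v^2*10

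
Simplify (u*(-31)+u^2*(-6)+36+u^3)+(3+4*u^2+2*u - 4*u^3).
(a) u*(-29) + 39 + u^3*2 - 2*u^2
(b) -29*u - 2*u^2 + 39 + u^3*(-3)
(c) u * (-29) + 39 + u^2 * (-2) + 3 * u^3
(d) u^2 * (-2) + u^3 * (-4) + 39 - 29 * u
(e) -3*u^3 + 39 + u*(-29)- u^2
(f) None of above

Adding the polynomials and combining like terms:
(u*(-31) + u^2*(-6) + 36 + u^3) + (3 + 4*u^2 + 2*u - 4*u^3)
= -29*u - 2*u^2 + 39 + u^3*(-3)
b) -29*u - 2*u^2 + 39 + u^3*(-3)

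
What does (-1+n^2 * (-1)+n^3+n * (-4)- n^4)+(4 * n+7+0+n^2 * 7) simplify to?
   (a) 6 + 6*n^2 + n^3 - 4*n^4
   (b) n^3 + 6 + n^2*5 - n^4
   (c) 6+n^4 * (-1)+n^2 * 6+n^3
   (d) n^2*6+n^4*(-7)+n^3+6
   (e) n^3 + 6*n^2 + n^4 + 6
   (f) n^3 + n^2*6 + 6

Adding the polynomials and combining like terms:
(-1 + n^2*(-1) + n^3 + n*(-4) - n^4) + (4*n + 7 + 0 + n^2*7)
= 6+n^4 * (-1)+n^2 * 6+n^3
c) 6+n^4 * (-1)+n^2 * 6+n^3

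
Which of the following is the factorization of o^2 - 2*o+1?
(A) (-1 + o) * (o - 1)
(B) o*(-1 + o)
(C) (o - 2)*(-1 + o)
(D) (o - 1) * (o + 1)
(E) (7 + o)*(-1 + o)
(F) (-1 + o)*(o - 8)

We need to factor o^2 - 2*o+1.
The factored form is (-1 + o) * (o - 1).
A) (-1 + o) * (o - 1)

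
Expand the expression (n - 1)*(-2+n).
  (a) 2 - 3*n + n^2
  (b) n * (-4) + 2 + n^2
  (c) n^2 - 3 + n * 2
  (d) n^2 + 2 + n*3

Expanding (n - 1)*(-2+n):
= 2 - 3*n + n^2
a) 2 - 3*n + n^2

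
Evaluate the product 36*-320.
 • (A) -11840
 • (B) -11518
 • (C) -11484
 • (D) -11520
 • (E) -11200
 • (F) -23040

36 * -320 = -11520
D) -11520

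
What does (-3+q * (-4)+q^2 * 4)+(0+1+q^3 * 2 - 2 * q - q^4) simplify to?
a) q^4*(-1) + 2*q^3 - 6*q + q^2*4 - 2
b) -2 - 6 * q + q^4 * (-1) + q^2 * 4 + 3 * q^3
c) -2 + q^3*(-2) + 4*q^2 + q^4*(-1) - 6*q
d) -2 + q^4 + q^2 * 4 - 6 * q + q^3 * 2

Adding the polynomials and combining like terms:
(-3 + q*(-4) + q^2*4) + (0 + 1 + q^3*2 - 2*q - q^4)
= q^4*(-1) + 2*q^3 - 6*q + q^2*4 - 2
a) q^4*(-1) + 2*q^3 - 6*q + q^2*4 - 2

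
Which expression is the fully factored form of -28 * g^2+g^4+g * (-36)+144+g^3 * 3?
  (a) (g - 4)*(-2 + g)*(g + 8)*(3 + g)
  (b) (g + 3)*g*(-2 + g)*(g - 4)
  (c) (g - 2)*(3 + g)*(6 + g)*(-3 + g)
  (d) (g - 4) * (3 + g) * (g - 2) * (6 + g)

We need to factor -28 * g^2+g^4+g * (-36)+144+g^3 * 3.
The factored form is (g - 4) * (3 + g) * (g - 2) * (6 + g).
d) (g - 4) * (3 + g) * (g - 2) * (6 + g)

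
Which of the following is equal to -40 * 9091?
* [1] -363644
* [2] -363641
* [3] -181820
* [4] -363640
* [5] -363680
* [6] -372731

-40 * 9091 = -363640
4) -363640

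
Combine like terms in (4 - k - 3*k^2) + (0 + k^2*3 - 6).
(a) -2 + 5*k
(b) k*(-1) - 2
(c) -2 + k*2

Adding the polynomials and combining like terms:
(4 - k - 3*k^2) + (0 + k^2*3 - 6)
= k*(-1) - 2
b) k*(-1) - 2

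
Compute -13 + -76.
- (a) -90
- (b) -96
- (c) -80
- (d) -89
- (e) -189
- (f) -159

-13 + -76 = -89
d) -89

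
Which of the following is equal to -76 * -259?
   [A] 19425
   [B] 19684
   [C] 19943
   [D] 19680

-76 * -259 = 19684
B) 19684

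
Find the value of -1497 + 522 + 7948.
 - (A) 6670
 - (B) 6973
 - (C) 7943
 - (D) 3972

First: -1497 + 522 = -975
Then: -975 + 7948 = 6973
B) 6973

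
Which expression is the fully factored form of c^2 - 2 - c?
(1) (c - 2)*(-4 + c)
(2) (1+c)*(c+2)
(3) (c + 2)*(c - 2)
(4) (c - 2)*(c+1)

We need to factor c^2 - 2 - c.
The factored form is (c - 2)*(c+1).
4) (c - 2)*(c+1)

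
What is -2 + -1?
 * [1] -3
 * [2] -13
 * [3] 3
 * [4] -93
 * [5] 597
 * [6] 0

-2 + -1 = -3
1) -3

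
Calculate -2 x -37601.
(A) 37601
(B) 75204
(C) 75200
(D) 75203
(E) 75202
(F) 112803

-2 * -37601 = 75202
E) 75202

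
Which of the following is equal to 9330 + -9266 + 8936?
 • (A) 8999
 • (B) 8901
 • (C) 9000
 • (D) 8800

First: 9330 + -9266 = 64
Then: 64 + 8936 = 9000
C) 9000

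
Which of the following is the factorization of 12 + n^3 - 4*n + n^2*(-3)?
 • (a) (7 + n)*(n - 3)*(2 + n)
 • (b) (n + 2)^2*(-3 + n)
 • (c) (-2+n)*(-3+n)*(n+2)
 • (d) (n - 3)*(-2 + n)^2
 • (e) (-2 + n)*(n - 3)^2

We need to factor 12 + n^3 - 4*n + n^2*(-3).
The factored form is (-2+n)*(-3+n)*(n+2).
c) (-2+n)*(-3+n)*(n+2)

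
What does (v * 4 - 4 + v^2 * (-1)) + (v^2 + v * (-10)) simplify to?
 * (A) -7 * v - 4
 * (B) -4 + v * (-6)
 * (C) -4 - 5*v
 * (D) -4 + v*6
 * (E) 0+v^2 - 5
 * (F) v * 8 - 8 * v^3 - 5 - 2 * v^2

Adding the polynomials and combining like terms:
(v*4 - 4 + v^2*(-1)) + (v^2 + v*(-10))
= -4 + v * (-6)
B) -4 + v * (-6)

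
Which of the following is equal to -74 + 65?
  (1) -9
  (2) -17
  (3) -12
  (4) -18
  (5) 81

-74 + 65 = -9
1) -9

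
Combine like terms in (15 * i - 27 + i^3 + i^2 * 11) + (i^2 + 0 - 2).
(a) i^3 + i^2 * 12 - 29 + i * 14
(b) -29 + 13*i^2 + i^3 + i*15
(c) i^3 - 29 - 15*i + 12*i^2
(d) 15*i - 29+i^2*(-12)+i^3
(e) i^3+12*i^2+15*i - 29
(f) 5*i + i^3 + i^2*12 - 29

Adding the polynomials and combining like terms:
(15*i - 27 + i^3 + i^2*11) + (i^2 + 0 - 2)
= i^3+12*i^2+15*i - 29
e) i^3+12*i^2+15*i - 29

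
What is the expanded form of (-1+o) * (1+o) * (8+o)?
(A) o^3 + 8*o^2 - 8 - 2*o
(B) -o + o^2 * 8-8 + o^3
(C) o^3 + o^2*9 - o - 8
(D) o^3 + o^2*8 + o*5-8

Expanding (-1+o) * (1+o) * (8+o):
= -o + o^2 * 8-8 + o^3
B) -o + o^2 * 8-8 + o^3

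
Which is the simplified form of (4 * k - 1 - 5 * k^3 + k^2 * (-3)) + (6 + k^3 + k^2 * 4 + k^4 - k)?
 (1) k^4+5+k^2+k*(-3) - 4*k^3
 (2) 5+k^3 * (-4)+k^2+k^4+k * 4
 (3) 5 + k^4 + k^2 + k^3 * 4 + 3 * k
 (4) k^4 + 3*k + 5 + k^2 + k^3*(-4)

Adding the polynomials and combining like terms:
(4*k - 1 - 5*k^3 + k^2*(-3)) + (6 + k^3 + k^2*4 + k^4 - k)
= k^4 + 3*k + 5 + k^2 + k^3*(-4)
4) k^4 + 3*k + 5 + k^2 + k^3*(-4)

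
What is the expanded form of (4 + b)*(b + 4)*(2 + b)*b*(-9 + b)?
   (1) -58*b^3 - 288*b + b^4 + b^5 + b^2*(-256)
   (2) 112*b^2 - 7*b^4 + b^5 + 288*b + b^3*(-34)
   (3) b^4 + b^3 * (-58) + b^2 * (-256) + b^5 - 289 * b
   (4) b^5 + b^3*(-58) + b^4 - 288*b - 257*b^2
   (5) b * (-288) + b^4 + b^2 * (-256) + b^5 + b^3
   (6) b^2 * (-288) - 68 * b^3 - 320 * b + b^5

Expanding (4 + b)*(b + 4)*(2 + b)*b*(-9 + b):
= -58*b^3 - 288*b + b^4 + b^5 + b^2*(-256)
1) -58*b^3 - 288*b + b^4 + b^5 + b^2*(-256)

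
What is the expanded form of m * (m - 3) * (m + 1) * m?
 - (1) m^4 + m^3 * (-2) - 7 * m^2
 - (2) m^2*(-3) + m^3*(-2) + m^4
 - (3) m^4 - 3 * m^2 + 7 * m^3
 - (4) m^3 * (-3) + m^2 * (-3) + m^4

Expanding m * (m - 3) * (m + 1) * m:
= m^2*(-3) + m^3*(-2) + m^4
2) m^2*(-3) + m^3*(-2) + m^4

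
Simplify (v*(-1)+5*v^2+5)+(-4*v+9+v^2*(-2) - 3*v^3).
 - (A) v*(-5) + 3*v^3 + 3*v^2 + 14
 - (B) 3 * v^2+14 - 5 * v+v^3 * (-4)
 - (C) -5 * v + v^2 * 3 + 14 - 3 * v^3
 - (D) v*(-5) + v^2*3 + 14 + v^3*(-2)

Adding the polynomials and combining like terms:
(v*(-1) + 5*v^2 + 5) + (-4*v + 9 + v^2*(-2) - 3*v^3)
= -5 * v + v^2 * 3 + 14 - 3 * v^3
C) -5 * v + v^2 * 3 + 14 - 3 * v^3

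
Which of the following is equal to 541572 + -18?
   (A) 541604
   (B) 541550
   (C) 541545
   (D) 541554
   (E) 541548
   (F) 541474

541572 + -18 = 541554
D) 541554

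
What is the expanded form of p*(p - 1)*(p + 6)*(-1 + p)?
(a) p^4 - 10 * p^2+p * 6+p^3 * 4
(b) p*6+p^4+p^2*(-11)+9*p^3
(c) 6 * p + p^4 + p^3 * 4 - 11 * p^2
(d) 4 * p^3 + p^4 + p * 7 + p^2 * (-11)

Expanding p*(p - 1)*(p + 6)*(-1 + p):
= 6 * p + p^4 + p^3 * 4 - 11 * p^2
c) 6 * p + p^4 + p^3 * 4 - 11 * p^2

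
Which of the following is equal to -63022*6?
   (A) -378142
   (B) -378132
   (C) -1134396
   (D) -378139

-63022 * 6 = -378132
B) -378132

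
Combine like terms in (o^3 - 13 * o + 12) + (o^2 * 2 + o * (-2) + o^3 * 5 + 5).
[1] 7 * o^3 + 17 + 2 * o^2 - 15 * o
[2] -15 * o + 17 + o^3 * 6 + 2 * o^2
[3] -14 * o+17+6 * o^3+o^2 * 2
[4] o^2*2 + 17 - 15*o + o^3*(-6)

Adding the polynomials and combining like terms:
(o^3 - 13*o + 12) + (o^2*2 + o*(-2) + o^3*5 + 5)
= -15 * o + 17 + o^3 * 6 + 2 * o^2
2) -15 * o + 17 + o^3 * 6 + 2 * o^2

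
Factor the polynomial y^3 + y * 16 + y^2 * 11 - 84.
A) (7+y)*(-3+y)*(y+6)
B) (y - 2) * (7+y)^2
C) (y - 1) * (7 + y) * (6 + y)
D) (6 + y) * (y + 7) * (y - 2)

We need to factor y^3 + y * 16 + y^2 * 11 - 84.
The factored form is (6 + y) * (y + 7) * (y - 2).
D) (6 + y) * (y + 7) * (y - 2)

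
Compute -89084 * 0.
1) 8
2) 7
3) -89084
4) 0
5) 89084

-89084 * 0 = 0
4) 0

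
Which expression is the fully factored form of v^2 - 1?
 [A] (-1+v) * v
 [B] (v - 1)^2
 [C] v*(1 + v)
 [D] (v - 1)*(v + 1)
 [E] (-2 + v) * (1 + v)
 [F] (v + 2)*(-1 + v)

We need to factor v^2 - 1.
The factored form is (v - 1)*(v + 1).
D) (v - 1)*(v + 1)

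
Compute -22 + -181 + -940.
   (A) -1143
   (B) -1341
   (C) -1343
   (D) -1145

First: -22 + -181 = -203
Then: -203 + -940 = -1143
A) -1143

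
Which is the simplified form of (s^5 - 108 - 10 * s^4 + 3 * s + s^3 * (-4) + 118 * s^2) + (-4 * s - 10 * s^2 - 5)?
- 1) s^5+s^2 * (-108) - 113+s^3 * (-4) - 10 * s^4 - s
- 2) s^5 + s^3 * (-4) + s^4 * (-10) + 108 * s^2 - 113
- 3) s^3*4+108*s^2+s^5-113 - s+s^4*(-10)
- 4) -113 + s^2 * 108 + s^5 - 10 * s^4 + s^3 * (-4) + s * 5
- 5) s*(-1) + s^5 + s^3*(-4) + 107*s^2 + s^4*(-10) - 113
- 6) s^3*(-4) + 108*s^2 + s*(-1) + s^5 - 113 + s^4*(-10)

Adding the polynomials and combining like terms:
(s^5 - 108 - 10*s^4 + 3*s + s^3*(-4) + 118*s^2) + (-4*s - 10*s^2 - 5)
= s^3*(-4) + 108*s^2 + s*(-1) + s^5 - 113 + s^4*(-10)
6) s^3*(-4) + 108*s^2 + s*(-1) + s^5 - 113 + s^4*(-10)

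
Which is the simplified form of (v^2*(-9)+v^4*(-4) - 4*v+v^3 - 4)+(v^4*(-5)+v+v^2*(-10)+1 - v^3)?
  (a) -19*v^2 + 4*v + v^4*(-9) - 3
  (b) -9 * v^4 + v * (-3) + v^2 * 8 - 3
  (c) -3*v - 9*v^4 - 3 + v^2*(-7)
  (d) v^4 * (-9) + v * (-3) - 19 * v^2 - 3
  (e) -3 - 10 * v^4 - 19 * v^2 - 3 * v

Adding the polynomials and combining like terms:
(v^2*(-9) + v^4*(-4) - 4*v + v^3 - 4) + (v^4*(-5) + v + v^2*(-10) + 1 - v^3)
= v^4 * (-9) + v * (-3) - 19 * v^2 - 3
d) v^4 * (-9) + v * (-3) - 19 * v^2 - 3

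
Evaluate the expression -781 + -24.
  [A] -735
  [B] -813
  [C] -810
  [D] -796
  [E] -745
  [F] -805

-781 + -24 = -805
F) -805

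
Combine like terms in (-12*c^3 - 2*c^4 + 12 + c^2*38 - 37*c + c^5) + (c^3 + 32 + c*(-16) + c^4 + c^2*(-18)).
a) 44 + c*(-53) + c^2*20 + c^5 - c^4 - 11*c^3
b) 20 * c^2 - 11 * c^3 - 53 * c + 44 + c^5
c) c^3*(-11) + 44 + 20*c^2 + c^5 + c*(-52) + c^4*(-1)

Adding the polynomials and combining like terms:
(-12*c^3 - 2*c^4 + 12 + c^2*38 - 37*c + c^5) + (c^3 + 32 + c*(-16) + c^4 + c^2*(-18))
= 44 + c*(-53) + c^2*20 + c^5 - c^4 - 11*c^3
a) 44 + c*(-53) + c^2*20 + c^5 - c^4 - 11*c^3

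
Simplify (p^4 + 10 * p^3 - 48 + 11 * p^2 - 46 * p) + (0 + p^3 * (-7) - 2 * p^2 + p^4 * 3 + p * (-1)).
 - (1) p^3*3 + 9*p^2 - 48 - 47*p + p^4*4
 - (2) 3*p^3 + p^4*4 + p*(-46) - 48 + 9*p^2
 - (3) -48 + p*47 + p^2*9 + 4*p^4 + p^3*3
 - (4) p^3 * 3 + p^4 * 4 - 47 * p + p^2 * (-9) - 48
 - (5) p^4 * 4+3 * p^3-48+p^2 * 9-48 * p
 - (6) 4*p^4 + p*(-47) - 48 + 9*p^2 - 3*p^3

Adding the polynomials and combining like terms:
(p^4 + 10*p^3 - 48 + 11*p^2 - 46*p) + (0 + p^3*(-7) - 2*p^2 + p^4*3 + p*(-1))
= p^3*3 + 9*p^2 - 48 - 47*p + p^4*4
1) p^3*3 + 9*p^2 - 48 - 47*p + p^4*4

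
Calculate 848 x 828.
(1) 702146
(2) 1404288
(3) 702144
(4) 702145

848 * 828 = 702144
3) 702144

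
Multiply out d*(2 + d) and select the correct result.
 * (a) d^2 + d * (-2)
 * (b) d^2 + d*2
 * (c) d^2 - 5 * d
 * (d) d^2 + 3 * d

Expanding d*(2 + d):
= d^2 + d*2
b) d^2 + d*2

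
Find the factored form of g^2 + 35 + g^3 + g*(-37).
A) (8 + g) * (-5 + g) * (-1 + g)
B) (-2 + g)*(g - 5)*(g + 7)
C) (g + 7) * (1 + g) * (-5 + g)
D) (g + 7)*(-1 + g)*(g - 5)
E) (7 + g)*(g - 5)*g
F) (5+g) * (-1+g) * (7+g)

We need to factor g^2 + 35 + g^3 + g*(-37).
The factored form is (g + 7)*(-1 + g)*(g - 5).
D) (g + 7)*(-1 + g)*(g - 5)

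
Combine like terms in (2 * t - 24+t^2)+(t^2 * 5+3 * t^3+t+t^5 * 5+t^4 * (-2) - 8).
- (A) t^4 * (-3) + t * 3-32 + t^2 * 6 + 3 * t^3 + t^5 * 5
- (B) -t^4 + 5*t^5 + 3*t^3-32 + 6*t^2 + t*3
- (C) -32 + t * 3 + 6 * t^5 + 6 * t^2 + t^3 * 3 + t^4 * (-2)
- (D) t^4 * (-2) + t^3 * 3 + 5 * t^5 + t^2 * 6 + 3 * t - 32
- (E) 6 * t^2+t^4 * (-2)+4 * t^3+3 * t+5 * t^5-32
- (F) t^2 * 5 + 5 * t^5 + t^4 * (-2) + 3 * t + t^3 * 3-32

Adding the polynomials and combining like terms:
(2*t - 24 + t^2) + (t^2*5 + 3*t^3 + t + t^5*5 + t^4*(-2) - 8)
= t^4 * (-2) + t^3 * 3 + 5 * t^5 + t^2 * 6 + 3 * t - 32
D) t^4 * (-2) + t^3 * 3 + 5 * t^5 + t^2 * 6 + 3 * t - 32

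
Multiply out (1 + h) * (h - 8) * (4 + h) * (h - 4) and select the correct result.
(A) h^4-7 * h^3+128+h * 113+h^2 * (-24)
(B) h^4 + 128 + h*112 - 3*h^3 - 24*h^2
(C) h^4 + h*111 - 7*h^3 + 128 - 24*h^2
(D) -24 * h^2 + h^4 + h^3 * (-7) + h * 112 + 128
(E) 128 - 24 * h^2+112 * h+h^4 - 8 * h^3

Expanding (1 + h) * (h - 8) * (4 + h) * (h - 4):
= -24 * h^2 + h^4 + h^3 * (-7) + h * 112 + 128
D) -24 * h^2 + h^4 + h^3 * (-7) + h * 112 + 128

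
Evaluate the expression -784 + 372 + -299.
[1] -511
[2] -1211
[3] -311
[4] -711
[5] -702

First: -784 + 372 = -412
Then: -412 + -299 = -711
4) -711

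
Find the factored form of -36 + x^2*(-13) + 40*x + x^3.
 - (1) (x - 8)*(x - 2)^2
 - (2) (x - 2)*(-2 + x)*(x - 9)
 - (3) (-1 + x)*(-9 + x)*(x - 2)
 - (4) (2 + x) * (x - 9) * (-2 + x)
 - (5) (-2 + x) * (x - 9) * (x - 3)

We need to factor -36 + x^2*(-13) + 40*x + x^3.
The factored form is (x - 2)*(-2 + x)*(x - 9).
2) (x - 2)*(-2 + x)*(x - 9)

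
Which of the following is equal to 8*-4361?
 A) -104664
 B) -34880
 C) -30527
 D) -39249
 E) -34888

8 * -4361 = -34888
E) -34888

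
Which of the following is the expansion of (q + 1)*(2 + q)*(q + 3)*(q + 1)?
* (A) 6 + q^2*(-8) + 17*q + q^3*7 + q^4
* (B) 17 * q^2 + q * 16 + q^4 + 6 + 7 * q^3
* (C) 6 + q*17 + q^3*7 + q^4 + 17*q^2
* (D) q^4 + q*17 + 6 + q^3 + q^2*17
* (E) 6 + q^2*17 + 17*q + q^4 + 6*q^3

Expanding (q + 1)*(2 + q)*(q + 3)*(q + 1):
= 6 + q*17 + q^3*7 + q^4 + 17*q^2
C) 6 + q*17 + q^3*7 + q^4 + 17*q^2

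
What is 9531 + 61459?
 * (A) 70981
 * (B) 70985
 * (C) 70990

9531 + 61459 = 70990
C) 70990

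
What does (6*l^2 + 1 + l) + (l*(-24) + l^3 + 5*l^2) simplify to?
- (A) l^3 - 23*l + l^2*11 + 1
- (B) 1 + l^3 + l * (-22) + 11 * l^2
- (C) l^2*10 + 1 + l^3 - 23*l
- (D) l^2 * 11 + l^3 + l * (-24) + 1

Adding the polynomials and combining like terms:
(6*l^2 + 1 + l) + (l*(-24) + l^3 + 5*l^2)
= l^3 - 23*l + l^2*11 + 1
A) l^3 - 23*l + l^2*11 + 1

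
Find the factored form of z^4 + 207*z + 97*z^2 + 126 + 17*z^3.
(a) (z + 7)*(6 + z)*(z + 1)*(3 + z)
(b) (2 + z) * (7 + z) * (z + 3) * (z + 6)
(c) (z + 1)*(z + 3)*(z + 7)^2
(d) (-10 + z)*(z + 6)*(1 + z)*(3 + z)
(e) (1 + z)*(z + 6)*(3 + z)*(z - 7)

We need to factor z^4 + 207*z + 97*z^2 + 126 + 17*z^3.
The factored form is (z + 7)*(6 + z)*(z + 1)*(3 + z).
a) (z + 7)*(6 + z)*(z + 1)*(3 + z)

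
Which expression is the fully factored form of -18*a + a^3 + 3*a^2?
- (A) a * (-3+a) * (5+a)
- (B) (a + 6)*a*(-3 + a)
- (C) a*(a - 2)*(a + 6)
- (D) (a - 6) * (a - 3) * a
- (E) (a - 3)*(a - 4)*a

We need to factor -18*a + a^3 + 3*a^2.
The factored form is (a + 6)*a*(-3 + a).
B) (a + 6)*a*(-3 + a)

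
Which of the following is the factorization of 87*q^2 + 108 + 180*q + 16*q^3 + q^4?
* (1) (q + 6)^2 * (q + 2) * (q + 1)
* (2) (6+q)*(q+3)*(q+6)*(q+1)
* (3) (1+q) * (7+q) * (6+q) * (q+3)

We need to factor 87*q^2 + 108 + 180*q + 16*q^3 + q^4.
The factored form is (6+q)*(q+3)*(q+6)*(q+1).
2) (6+q)*(q+3)*(q+6)*(q+1)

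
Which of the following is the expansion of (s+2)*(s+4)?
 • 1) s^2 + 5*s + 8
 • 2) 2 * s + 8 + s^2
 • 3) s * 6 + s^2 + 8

Expanding (s+2)*(s+4):
= s * 6 + s^2 + 8
3) s * 6 + s^2 + 8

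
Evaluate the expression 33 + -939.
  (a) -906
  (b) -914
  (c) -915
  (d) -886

33 + -939 = -906
a) -906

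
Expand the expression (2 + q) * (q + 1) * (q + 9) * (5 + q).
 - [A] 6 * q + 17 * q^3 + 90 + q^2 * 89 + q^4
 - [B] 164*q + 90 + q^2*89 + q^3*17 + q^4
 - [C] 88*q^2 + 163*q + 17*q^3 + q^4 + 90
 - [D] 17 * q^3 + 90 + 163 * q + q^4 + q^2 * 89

Expanding (2 + q) * (q + 1) * (q + 9) * (5 + q):
= 17 * q^3 + 90 + 163 * q + q^4 + q^2 * 89
D) 17 * q^3 + 90 + 163 * q + q^4 + q^2 * 89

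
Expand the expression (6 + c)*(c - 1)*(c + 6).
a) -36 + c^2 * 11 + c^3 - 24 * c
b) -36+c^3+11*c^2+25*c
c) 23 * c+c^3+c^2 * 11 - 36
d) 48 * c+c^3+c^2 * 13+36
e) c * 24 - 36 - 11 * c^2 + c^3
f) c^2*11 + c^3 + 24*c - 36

Expanding (6 + c)*(c - 1)*(c + 6):
= c^2*11 + c^3 + 24*c - 36
f) c^2*11 + c^3 + 24*c - 36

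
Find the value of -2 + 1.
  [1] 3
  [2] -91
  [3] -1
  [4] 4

-2 + 1 = -1
3) -1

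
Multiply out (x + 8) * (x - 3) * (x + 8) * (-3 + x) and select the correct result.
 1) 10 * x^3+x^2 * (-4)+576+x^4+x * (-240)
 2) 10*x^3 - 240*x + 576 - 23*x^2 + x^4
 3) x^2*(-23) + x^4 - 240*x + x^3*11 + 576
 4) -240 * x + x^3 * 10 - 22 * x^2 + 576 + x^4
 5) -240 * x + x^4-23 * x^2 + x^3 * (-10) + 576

Expanding (x + 8) * (x - 3) * (x + 8) * (-3 + x):
= 10*x^3 - 240*x + 576 - 23*x^2 + x^4
2) 10*x^3 - 240*x + 576 - 23*x^2 + x^4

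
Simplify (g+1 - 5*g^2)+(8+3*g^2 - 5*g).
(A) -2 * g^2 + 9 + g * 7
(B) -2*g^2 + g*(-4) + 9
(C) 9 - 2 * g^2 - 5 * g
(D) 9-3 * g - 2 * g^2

Adding the polynomials and combining like terms:
(g + 1 - 5*g^2) + (8 + 3*g^2 - 5*g)
= -2*g^2 + g*(-4) + 9
B) -2*g^2 + g*(-4) + 9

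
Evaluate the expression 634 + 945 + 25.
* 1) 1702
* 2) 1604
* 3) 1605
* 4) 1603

First: 634 + 945 = 1579
Then: 1579 + 25 = 1604
2) 1604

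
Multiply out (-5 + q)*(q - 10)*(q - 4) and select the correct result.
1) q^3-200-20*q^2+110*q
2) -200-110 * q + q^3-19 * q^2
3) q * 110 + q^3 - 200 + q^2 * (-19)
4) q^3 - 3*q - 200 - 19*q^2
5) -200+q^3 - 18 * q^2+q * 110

Expanding (-5 + q)*(q - 10)*(q - 4):
= q * 110 + q^3 - 200 + q^2 * (-19)
3) q * 110 + q^3 - 200 + q^2 * (-19)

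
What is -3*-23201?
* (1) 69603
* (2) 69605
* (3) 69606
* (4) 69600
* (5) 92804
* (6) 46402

-3 * -23201 = 69603
1) 69603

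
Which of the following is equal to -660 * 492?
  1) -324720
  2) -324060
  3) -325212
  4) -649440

-660 * 492 = -324720
1) -324720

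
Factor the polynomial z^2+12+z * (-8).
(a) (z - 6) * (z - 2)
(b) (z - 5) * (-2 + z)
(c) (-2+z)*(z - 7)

We need to factor z^2+12+z * (-8).
The factored form is (z - 6) * (z - 2).
a) (z - 6) * (z - 2)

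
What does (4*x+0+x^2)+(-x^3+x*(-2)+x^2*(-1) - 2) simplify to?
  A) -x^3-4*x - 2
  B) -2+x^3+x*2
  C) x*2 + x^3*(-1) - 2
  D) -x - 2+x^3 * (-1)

Adding the polynomials and combining like terms:
(4*x + 0 + x^2) + (-x^3 + x*(-2) + x^2*(-1) - 2)
= x*2 + x^3*(-1) - 2
C) x*2 + x^3*(-1) - 2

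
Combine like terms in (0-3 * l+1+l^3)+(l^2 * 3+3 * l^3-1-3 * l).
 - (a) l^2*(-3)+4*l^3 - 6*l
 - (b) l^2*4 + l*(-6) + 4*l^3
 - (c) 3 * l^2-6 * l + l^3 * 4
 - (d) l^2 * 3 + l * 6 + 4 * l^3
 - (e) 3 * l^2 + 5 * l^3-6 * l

Adding the polynomials and combining like terms:
(0 - 3*l + 1 + l^3) + (l^2*3 + 3*l^3 - 1 - 3*l)
= 3 * l^2-6 * l + l^3 * 4
c) 3 * l^2-6 * l + l^3 * 4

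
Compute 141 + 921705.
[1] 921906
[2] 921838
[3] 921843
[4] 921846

141 + 921705 = 921846
4) 921846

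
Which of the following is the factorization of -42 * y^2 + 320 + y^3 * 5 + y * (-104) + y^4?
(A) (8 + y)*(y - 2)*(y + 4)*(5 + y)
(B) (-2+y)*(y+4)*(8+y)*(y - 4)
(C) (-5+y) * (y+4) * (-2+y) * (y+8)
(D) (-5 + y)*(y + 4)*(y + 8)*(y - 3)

We need to factor -42 * y^2 + 320 + y^3 * 5 + y * (-104) + y^4.
The factored form is (-5+y) * (y+4) * (-2+y) * (y+8).
C) (-5+y) * (y+4) * (-2+y) * (y+8)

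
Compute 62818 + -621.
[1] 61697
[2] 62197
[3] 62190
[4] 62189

62818 + -621 = 62197
2) 62197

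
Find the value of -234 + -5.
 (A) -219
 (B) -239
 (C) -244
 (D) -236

-234 + -5 = -239
B) -239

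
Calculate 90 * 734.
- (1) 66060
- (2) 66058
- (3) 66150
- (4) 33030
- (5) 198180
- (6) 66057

90 * 734 = 66060
1) 66060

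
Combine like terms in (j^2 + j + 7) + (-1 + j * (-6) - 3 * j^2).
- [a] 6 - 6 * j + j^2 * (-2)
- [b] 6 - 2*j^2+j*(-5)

Adding the polynomials and combining like terms:
(j^2 + j + 7) + (-1 + j*(-6) - 3*j^2)
= 6 - 2*j^2+j*(-5)
b) 6 - 2*j^2+j*(-5)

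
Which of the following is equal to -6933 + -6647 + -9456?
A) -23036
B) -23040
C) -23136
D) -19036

First: -6933 + -6647 = -13580
Then: -13580 + -9456 = -23036
A) -23036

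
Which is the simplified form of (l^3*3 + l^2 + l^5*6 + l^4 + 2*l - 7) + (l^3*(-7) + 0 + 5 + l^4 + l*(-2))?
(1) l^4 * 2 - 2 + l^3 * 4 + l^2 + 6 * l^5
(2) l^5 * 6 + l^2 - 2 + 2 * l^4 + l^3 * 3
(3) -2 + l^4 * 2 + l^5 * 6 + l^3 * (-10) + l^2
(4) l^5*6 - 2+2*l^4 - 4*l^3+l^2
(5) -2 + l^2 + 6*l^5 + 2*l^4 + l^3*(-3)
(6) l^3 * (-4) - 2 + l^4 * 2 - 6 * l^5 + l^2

Adding the polynomials and combining like terms:
(l^3*3 + l^2 + l^5*6 + l^4 + 2*l - 7) + (l^3*(-7) + 0 + 5 + l^4 + l*(-2))
= l^5*6 - 2+2*l^4 - 4*l^3+l^2
4) l^5*6 - 2+2*l^4 - 4*l^3+l^2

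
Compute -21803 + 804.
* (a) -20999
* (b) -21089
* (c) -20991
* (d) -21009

-21803 + 804 = -20999
a) -20999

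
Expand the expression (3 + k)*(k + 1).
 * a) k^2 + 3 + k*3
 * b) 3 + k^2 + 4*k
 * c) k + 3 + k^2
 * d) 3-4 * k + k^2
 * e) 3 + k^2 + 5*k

Expanding (3 + k)*(k + 1):
= 3 + k^2 + 4*k
b) 3 + k^2 + 4*k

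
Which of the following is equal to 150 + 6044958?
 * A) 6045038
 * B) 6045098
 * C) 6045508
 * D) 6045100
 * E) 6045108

150 + 6044958 = 6045108
E) 6045108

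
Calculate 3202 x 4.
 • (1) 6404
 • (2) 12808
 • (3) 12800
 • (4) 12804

3202 * 4 = 12808
2) 12808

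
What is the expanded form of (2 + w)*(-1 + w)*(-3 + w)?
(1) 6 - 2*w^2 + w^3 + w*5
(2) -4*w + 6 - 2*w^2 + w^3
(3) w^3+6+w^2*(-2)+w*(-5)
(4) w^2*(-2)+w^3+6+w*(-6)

Expanding (2 + w)*(-1 + w)*(-3 + w):
= w^3+6+w^2*(-2)+w*(-5)
3) w^3+6+w^2*(-2)+w*(-5)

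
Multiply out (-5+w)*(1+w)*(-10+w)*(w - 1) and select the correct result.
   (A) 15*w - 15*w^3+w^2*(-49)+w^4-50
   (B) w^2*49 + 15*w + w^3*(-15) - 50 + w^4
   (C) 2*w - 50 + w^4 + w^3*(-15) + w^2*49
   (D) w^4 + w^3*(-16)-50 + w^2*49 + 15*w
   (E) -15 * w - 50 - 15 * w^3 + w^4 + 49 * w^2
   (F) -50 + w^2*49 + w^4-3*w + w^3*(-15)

Expanding (-5+w)*(1+w)*(-10+w)*(w - 1):
= w^2*49 + 15*w + w^3*(-15) - 50 + w^4
B) w^2*49 + 15*w + w^3*(-15) - 50 + w^4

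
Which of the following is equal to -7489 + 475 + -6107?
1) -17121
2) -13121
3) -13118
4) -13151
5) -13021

First: -7489 + 475 = -7014
Then: -7014 + -6107 = -13121
2) -13121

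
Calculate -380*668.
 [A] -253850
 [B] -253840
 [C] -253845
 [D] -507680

-380 * 668 = -253840
B) -253840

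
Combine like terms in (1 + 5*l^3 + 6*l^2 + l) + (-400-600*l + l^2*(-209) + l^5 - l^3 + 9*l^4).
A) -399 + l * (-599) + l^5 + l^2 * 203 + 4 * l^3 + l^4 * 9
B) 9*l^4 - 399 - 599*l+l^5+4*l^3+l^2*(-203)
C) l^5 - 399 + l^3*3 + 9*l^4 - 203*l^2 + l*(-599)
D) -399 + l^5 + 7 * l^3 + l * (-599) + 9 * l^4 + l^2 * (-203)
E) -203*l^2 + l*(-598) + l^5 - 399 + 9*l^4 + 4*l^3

Adding the polynomials and combining like terms:
(1 + 5*l^3 + 6*l^2 + l) + (-400 - 600*l + l^2*(-209) + l^5 - l^3 + 9*l^4)
= 9*l^4 - 399 - 599*l+l^5+4*l^3+l^2*(-203)
B) 9*l^4 - 399 - 599*l+l^5+4*l^3+l^2*(-203)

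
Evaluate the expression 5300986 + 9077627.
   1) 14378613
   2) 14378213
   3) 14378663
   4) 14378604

5300986 + 9077627 = 14378613
1) 14378613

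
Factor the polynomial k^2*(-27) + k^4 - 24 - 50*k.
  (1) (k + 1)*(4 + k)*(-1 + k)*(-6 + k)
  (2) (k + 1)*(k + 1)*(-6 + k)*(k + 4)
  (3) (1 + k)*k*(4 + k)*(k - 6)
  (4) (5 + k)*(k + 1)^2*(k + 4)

We need to factor k^2*(-27) + k^4 - 24 - 50*k.
The factored form is (k + 1)*(k + 1)*(-6 + k)*(k + 4).
2) (k + 1)*(k + 1)*(-6 + k)*(k + 4)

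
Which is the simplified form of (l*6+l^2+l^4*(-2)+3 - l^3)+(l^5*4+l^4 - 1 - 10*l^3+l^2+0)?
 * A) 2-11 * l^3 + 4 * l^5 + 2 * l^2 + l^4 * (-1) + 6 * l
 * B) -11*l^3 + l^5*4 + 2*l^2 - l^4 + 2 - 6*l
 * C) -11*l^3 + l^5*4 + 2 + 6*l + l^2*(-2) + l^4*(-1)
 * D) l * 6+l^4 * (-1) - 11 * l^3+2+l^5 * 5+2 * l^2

Adding the polynomials and combining like terms:
(l*6 + l^2 + l^4*(-2) + 3 - l^3) + (l^5*4 + l^4 - 1 - 10*l^3 + l^2 + 0)
= 2-11 * l^3 + 4 * l^5 + 2 * l^2 + l^4 * (-1) + 6 * l
A) 2-11 * l^3 + 4 * l^5 + 2 * l^2 + l^4 * (-1) + 6 * l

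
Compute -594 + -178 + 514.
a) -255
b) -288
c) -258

First: -594 + -178 = -772
Then: -772 + 514 = -258
c) -258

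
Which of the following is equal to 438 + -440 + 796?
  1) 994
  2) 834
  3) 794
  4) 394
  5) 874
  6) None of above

First: 438 + -440 = -2
Then: -2 + 796 = 794
3) 794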